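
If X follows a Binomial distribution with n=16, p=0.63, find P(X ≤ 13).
0.968109

We have X ~ Binomial(n=16, p=0.63).

The CDF gives us P(X ≤ k).

Using the CDF:
P(X ≤ 13) = 0.968109

This means there's approximately a 96.8% chance that X is at most 13.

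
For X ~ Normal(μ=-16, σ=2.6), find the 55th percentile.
-15.6733

We have X ~ Normal(μ=-16, σ=2.6).

We want to find x such that P(X ≤ x) = 0.55.

This is the 55th percentile, which means 55% of values fall below this point.

Using the inverse CDF (quantile function):
x = F⁻¹(0.55) = -15.6733

Verification: P(X ≤ -15.6733) = 0.55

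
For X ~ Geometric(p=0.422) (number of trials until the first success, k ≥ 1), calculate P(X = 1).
0.422000

We have X ~ Geometric(p=0.422) (number of trials until the first success, k ≥ 1).

For a Geometric distribution, the PMF gives us the probability of each outcome.

Using the PMF formula:
P(X = 1) = 0.422000

Rounded to 4 decimal places: 0.4220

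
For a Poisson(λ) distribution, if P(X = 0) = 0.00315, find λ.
λ = 5.7604

For a Poisson(λ) distribution, the PMF at 0 is:
P(X = 0) = λ^0 e^(-λ) / 0! = e^(-λ)

Given P(X = 0) = 0.00315:
e^(-λ) = 0.00315
-λ = ln(0.00315)
λ = -ln(0.00315) = 5.7604

Verification: e^(-5.7604) = 0.00315 ✓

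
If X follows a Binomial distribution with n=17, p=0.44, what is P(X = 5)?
0.097067

We have X ~ Binomial(n=17, p=0.44).

For a Binomial distribution, the PMF gives us the probability of each outcome.

Using the PMF formula:
P(X = 5) = 0.097067

Rounded to 4 decimal places: 0.0971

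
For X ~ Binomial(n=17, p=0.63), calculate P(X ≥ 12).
0.353499

We have X ~ Binomial(n=17, p=0.63).

For discrete distributions, P(X ≥ 12) = 1 - P(X ≤ 11).

P(X ≤ 11) = 0.646501
P(X ≥ 12) = 1 - 0.646501 = 0.353499

So there's approximately a 35.3% chance that X is at least 12.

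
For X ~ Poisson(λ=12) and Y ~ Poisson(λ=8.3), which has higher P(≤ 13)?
Y has higher probability (P(Y ≤ 13) = 0.9561 > P(X ≤ 13) = 0.6815)

Compute P(≤ 13) for each distribution:

X ~ Poisson(λ=12):
P(X ≤ 13) = 0.6815

Y ~ Poisson(λ=8.3):
P(Y ≤ 13) = 0.9561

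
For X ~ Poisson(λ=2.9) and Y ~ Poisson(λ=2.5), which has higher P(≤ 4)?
Y has higher probability (P(Y ≤ 4) = 0.8912 > P(X ≤ 4) = 0.8318)

Compute P(≤ 4) for each distribution:

X ~ Poisson(λ=2.9):
P(X ≤ 4) = 0.8318

Y ~ Poisson(λ=2.5):
P(Y ≤ 4) = 0.8912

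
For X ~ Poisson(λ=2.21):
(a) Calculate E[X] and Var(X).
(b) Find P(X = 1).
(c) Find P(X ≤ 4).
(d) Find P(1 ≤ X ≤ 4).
(a) E[X] = 2.2100, Var(X) = 2.2100
(b) P(X = 1) = 0.242438
(c) P(X ≤ 4) = 0.926418
(d) P(1 ≤ X ≤ 4) = 0.816717

We have X ~ Poisson(λ=2.21).

(a) Moments:
E[X] = 2.2100
Var(X) = 2.2100
σ = √Var(X) = 1.4866

(b) Point probability using PMF:
P(X = 1) = 0.242438

(c) Cumulative probability using CDF:
P(X ≤ 4) = F(4) = 0.926418

(d) Range probability:
P(1 ≤ X ≤ 4) = P(X ≤ 4) - P(X ≤ 0)
                   = F(4) - F(0)
                   = 0.926418 - 0.109701
                   = 0.816717

This means approximately 81.7% of outcomes fall in the interval [1, 4].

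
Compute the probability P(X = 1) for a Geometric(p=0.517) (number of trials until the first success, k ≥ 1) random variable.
0.517000

We have X ~ Geometric(p=0.517) (number of trials until the first success, k ≥ 1).

For a Geometric distribution, the PMF gives us the probability of each outcome.

Using the PMF formula:
P(X = 1) = 0.517000

Rounded to 4 decimal places: 0.5170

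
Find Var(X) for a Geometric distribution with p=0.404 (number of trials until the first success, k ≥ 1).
3.6516

We have X ~ Geometric(p=0.404) (number of trials until the first success, k ≥ 1).

For a Geometric distribution with p=0.404 (number of trials until the first success, k ≥ 1):
Var(X) = 3.6516

The variance measures the spread of the distribution around the mean.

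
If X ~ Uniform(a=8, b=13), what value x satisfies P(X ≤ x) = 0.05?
8.2500

We have X ~ Uniform(a=8, b=13).

We want to find x such that P(X ≤ x) = 0.05.

This is the 5th percentile, which means 5% of values fall below this point.

Using the inverse CDF (quantile function):
x = F⁻¹(0.05) = 8.2500

Verification: P(X ≤ 8.2500) = 0.05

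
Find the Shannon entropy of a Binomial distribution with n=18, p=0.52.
2.1698 nats

We have X ~ Binomial(n=18, p=0.52).

The Shannon entropy measures the uncertainty or information content of the distribution.

For a Binomial distribution with n=18, p=0.52:
H(X) = 2.1698 nats

(In bits, this would be 3.1304 bits.)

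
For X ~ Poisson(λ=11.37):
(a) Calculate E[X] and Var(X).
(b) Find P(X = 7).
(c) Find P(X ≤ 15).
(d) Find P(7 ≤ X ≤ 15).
(a) E[X] = 11.3700, Var(X) = 11.3700
(b) P(X = 7) = 0.056230
(c) P(X ≤ 15) = 0.886327
(d) P(7 ≤ X ≤ 15) = 0.821693

We have X ~ Poisson(λ=11.37).

(a) Moments:
E[X] = 11.3700
Var(X) = 11.3700
σ = √Var(X) = 3.3719

(b) Point probability using PMF:
P(X = 7) = 0.056230

(c) Cumulative probability using CDF:
P(X ≤ 15) = F(15) = 0.886327

(d) Range probability:
P(7 ≤ X ≤ 15) = P(X ≤ 15) - P(X ≤ 6)
                   = F(15) - F(6)
                   = 0.886327 - 0.064634
                   = 0.821693

This means approximately 82.2% of outcomes fall in the interval [7, 15].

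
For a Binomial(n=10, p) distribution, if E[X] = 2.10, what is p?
p = 0.21

For a Binomial(n, p) distribution:
E[X] = n × p

Given n = 10 and E[X] = 2.10:
2.10 = 10 × p
p = 2.10 / 10 = 0.21

Verification: Binomial(10, 0.21) has E[X] = 2.10 ✓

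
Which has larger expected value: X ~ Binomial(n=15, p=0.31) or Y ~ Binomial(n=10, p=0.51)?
Y has larger mean (5.1000 > 4.6500)

Compute the expected value for each distribution:

X ~ Binomial(n=15, p=0.31):
E[X] = 4.6500

Y ~ Binomial(n=10, p=0.51):
E[Y] = 5.1000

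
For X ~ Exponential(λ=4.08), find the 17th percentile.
0.0457

We have X ~ Exponential(λ=4.08).

We want to find x such that P(X ≤ x) = 0.17.

This is the 17th percentile, which means 17% of values fall below this point.

Using the inverse CDF (quantile function):
x = F⁻¹(0.17) = 0.0457

Verification: P(X ≤ 0.0457) = 0.17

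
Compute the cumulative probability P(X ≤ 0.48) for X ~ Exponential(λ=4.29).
0.872444

We have X ~ Exponential(λ=4.29).

The CDF gives us P(X ≤ k).

Using the CDF:
P(X ≤ 0.48) = 0.872444

This means there's approximately a 87.2% chance that X is at most 0.48.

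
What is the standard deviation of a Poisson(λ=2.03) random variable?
1.4248

We have X ~ Poisson(λ=2.03).

For a Poisson distribution with λ=2.03:
σ = √Var(X) = 1.4248

The standard deviation is the square root of the variance.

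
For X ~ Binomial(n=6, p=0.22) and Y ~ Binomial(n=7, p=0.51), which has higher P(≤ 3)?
X has higher probability (P(X ≤ 3) = 0.9761 > P(Y ≤ 3) = 0.4781)

Compute P(≤ 3) for each distribution:

X ~ Binomial(n=6, p=0.22):
P(X ≤ 3) = 0.9761

Y ~ Binomial(n=7, p=0.51):
P(Y ≤ 3) = 0.4781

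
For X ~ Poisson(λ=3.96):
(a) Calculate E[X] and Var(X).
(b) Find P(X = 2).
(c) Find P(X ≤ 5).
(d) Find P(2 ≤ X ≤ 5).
(a) E[X] = 3.9600, Var(X) = 3.9600
(b) P(X = 2) = 0.149470
(c) P(X ≤ 5) = 0.791350
(d) P(2 ≤ X ≤ 5) = 0.696797

We have X ~ Poisson(λ=3.96).

(a) Moments:
E[X] = 3.9600
Var(X) = 3.9600
σ = √Var(X) = 1.9900

(b) Point probability using PMF:
P(X = 2) = 0.149470

(c) Cumulative probability using CDF:
P(X ≤ 5) = F(5) = 0.791350

(d) Range probability:
P(2 ≤ X ≤ 5) = P(X ≤ 5) - P(X ≤ 1)
                   = F(5) - F(1)
                   = 0.791350 - 0.094553
                   = 0.696797

This means approximately 69.7% of outcomes fall in the interval [2, 5].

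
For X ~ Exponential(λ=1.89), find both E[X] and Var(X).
E[X] = 0.5291, Var(X) = 0.2799

We have X ~ Exponential(λ=1.89).

For an Exponential distribution with λ=1.89:

Expected value:
E[X] = 0.5291

Variance:
Var(X) = 0.2799

Standard deviation:
σ = √Var(X) = 0.5291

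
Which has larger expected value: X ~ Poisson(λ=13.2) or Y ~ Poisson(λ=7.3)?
X has larger mean (13.2000 > 7.3000)

Compute the expected value for each distribution:

X ~ Poisson(λ=13.2):
E[X] = 13.2000

Y ~ Poisson(λ=7.3):
E[Y] = 7.3000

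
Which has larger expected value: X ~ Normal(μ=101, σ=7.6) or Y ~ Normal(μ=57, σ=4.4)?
X has larger mean (101.0000 > 57.0000)

Compute the expected value for each distribution:

X ~ Normal(μ=101, σ=7.6):
E[X] = 101.0000

Y ~ Normal(μ=57, σ=4.4):
E[Y] = 57.0000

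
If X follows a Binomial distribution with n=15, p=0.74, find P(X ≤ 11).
0.574230

We have X ~ Binomial(n=15, p=0.74).

The CDF gives us P(X ≤ k).

Using the CDF:
P(X ≤ 11) = 0.574230

This means there's approximately a 57.4% chance that X is at most 11.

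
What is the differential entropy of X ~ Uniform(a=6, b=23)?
2.8332 nats

We have X ~ Uniform(a=6, b=23).

The differential entropy measures the uncertainty or information content of the distribution.

For a Uniform distribution with a=6, b=23:
h(X) = 2.8332 nats

(In bits, this would be 4.0875 bits.)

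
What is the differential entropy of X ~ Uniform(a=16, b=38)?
3.0910 nats

We have X ~ Uniform(a=16, b=38).

The differential entropy measures the uncertainty or information content of the distribution.

For a Uniform distribution with a=16, b=38:
h(X) = 3.0910 nats

(In bits, this would be 4.4594 bits.)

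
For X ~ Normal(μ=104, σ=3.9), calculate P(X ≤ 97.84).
0.057112

We have X ~ Normal(μ=104, σ=3.9).

The CDF gives us P(X ≤ k).

Using the CDF:
P(X ≤ 97.84) = 0.057112

This means there's approximately a 5.7% chance that X is at most 97.84.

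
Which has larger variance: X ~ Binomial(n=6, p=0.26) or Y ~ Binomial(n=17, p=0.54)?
Y has larger variance (4.2228 > 1.1544)

Compute the variance for each distribution:

X ~ Binomial(n=6, p=0.26):
Var(X) = 1.1544

Y ~ Binomial(n=17, p=0.54):
Var(Y) = 4.2228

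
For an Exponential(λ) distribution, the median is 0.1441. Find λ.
λ = 4.8102

For X ~ Exponential(λ), the CDF is F(x) = 1 - e^(-λx).
The median m satisfies F(m) = 0.5:
1 - e^(-λm) = 0.5
e^(-λm) = 0.5
λm = ln(2)
m = ln(2) / λ

Given m = 0.1441:
λ = ln(2) / 0.1441 = 0.693147 / 0.1441 = 4.8102

Verification: ln(2) / 4.8102 = 0.1441 ✓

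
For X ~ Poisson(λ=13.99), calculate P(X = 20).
0.028474

We have X ~ Poisson(λ=13.99).

For a Poisson distribution, the PMF gives us the probability of each outcome.

Using the PMF formula:
P(X = 20) = 0.028474

Rounded to 4 decimal places: 0.0285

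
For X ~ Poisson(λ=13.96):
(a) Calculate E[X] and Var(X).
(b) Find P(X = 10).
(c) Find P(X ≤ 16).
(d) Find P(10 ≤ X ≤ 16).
(a) E[X] = 13.9600, Var(X) = 13.9600
(b) P(X = 10) = 0.067041
(c) P(X ≤ 16) = 0.759370
(d) P(10 ≤ X ≤ 16) = 0.648063

We have X ~ Poisson(λ=13.96).

(a) Moments:
E[X] = 13.9600
Var(X) = 13.9600
σ = √Var(X) = 3.7363

(b) Point probability using PMF:
P(X = 10) = 0.067041

(c) Cumulative probability using CDF:
P(X ≤ 16) = F(16) = 0.759370

(d) Range probability:
P(10 ≤ X ≤ 16) = P(X ≤ 16) - P(X ≤ 9)
                   = F(16) - F(9)
                   = 0.759370 - 0.111307
                   = 0.648063

This means approximately 64.8% of outcomes fall in the interval [10, 16].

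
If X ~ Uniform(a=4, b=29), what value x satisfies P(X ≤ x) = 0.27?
10.7500

We have X ~ Uniform(a=4, b=29).

We want to find x such that P(X ≤ x) = 0.27.

This is the 27th percentile, which means 27% of values fall below this point.

Using the inverse CDF (quantile function):
x = F⁻¹(0.27) = 10.7500

Verification: P(X ≤ 10.7500) = 0.27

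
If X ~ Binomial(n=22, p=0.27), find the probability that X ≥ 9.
0.111916

We have X ~ Binomial(n=22, p=0.27).

For discrete distributions, P(X ≥ 9) = 1 - P(X ≤ 8).

P(X ≤ 8) = 0.888084
P(X ≥ 9) = 1 - 0.888084 = 0.111916

So there's approximately a 11.2% chance that X is at least 9.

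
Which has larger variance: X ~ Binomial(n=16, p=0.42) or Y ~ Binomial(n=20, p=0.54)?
Y has larger variance (4.9680 > 3.8976)

Compute the variance for each distribution:

X ~ Binomial(n=16, p=0.42):
Var(X) = 3.8976

Y ~ Binomial(n=20, p=0.54):
Var(Y) = 4.9680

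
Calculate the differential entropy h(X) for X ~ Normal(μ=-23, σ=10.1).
3.7315 nats

We have X ~ Normal(μ=-23, σ=10.1).

The differential entropy measures the uncertainty or information content of the distribution.

For a Normal distribution with μ=-23, σ=10.1:
h(X) = 3.7315 nats

(In bits, this would be 5.3834 bits.)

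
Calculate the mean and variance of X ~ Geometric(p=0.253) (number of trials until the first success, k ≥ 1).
E[X] = 3.9526, Var(X) = 11.6702

We have X ~ Geometric(p=0.253) (number of trials until the first success, k ≥ 1).

For a Geometric distribution with p=0.253 (number of trials until the first success, k ≥ 1):

Expected value:
E[X] = 3.9526

Variance:
Var(X) = 11.6702

Standard deviation:
σ = √Var(X) = 3.4162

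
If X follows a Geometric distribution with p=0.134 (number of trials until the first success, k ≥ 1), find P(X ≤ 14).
0.866571

We have X ~ Geometric(p=0.134) (number of trials until the first success, k ≥ 1).

The CDF gives us P(X ≤ k).

Using the CDF:
P(X ≤ 14) = 0.866571

This means there's approximately a 86.7% chance that X is at most 14.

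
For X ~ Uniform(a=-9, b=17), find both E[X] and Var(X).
E[X] = 4.0000, Var(X) = 56.3333

We have X ~ Uniform(a=-9, b=17).

For a Uniform distribution with a=-9, b=17:

Expected value:
E[X] = 4.0000

Variance:
Var(X) = 56.3333

Standard deviation:
σ = √Var(X) = 7.5056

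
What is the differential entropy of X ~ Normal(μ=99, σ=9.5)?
3.6702 nats

We have X ~ Normal(μ=99, σ=9.5).

The differential entropy measures the uncertainty or information content of the distribution.

For a Normal distribution with μ=99, σ=9.5:
h(X) = 3.6702 nats

(In bits, this would be 5.2950 bits.)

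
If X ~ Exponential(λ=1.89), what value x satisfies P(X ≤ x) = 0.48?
0.3460

We have X ~ Exponential(λ=1.89).

We want to find x such that P(X ≤ x) = 0.48.

This is the 48th percentile, which means 48% of values fall below this point.

Using the inverse CDF (quantile function):
x = F⁻¹(0.48) = 0.3460

Verification: P(X ≤ 0.3460) = 0.48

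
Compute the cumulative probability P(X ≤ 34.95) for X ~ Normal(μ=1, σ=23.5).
0.925726

We have X ~ Normal(μ=1, σ=23.5).

The CDF gives us P(X ≤ k).

Using the CDF:
P(X ≤ 34.95) = 0.925726

This means there's approximately a 92.6% chance that X is at most 34.95.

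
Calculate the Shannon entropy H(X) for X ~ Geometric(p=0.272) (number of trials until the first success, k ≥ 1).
2.1516 nats

We have X ~ Geometric(p=0.272) (number of trials until the first success, k ≥ 1).

The Shannon entropy measures the uncertainty or information content of the distribution.

For a Geometric distribution with p=0.272 (number of trials until the first success, k ≥ 1):
H(X) = 2.1516 nats

(In bits, this would be 3.1041 bits.)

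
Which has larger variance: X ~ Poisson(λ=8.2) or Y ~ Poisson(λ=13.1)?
Y has larger variance (13.1000 > 8.2000)

Compute the variance for each distribution:

X ~ Poisson(λ=8.2):
Var(X) = 8.2000

Y ~ Poisson(λ=13.1):
Var(Y) = 13.1000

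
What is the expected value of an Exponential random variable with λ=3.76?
0.2660

We have X ~ Exponential(λ=3.76).

For an Exponential distribution with λ=3.76:
E[X] = 0.2660

This is the expected (average) value of X.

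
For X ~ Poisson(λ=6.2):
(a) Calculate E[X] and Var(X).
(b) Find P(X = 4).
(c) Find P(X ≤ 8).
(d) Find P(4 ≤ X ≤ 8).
(a) E[X] = 6.2000, Var(X) = 6.2000
(b) P(X = 4) = 0.124948
(c) P(X ≤ 8) = 0.825914
(d) P(4 ≤ X ≤ 8) = 0.691684

We have X ~ Poisson(λ=6.2).

(a) Moments:
E[X] = 6.2000
Var(X) = 6.2000
σ = √Var(X) = 2.4900

(b) Point probability using PMF:
P(X = 4) = 0.124948

(c) Cumulative probability using CDF:
P(X ≤ 8) = F(8) = 0.825914

(d) Range probability:
P(4 ≤ X ≤ 8) = P(X ≤ 8) - P(X ≤ 3)
                   = F(8) - F(3)
                   = 0.825914 - 0.134229
                   = 0.691684

This means approximately 69.2% of outcomes fall in the interval [4, 8].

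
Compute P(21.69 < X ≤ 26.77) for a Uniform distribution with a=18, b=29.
0.461818

We have X ~ Uniform(a=18, b=29).

To find P(21.69 < X ≤ 26.77), we use:
P(21.69 < X ≤ 26.77) = P(X ≤ 26.77) - P(X ≤ 21.69)
                 = F(26.77) - F(21.69)
                 = 0.797273 - 0.335455
                 = 0.461818

So there's approximately a 46.2% chance that X falls in this range.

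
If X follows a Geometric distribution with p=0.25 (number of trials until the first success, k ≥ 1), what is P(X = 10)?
0.018771

We have X ~ Geometric(p=0.25) (number of trials until the first success, k ≥ 1).

For a Geometric distribution, the PMF gives us the probability of each outcome.

Using the PMF formula:
P(X = 10) = 0.018771

Rounded to 4 decimal places: 0.0188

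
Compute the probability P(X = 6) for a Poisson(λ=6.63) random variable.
0.155731

We have X ~ Poisson(λ=6.63).

For a Poisson distribution, the PMF gives us the probability of each outcome.

Using the PMF formula:
P(X = 6) = 0.155731

Rounded to 4 decimal places: 0.1557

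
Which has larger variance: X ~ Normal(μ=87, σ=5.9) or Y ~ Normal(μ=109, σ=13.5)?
Y has larger variance (182.2500 > 34.8100)

Compute the variance for each distribution:

X ~ Normal(μ=87, σ=5.9):
Var(X) = 34.8100

Y ~ Normal(μ=109, σ=13.5):
Var(Y) = 182.2500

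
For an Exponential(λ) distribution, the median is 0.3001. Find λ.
λ = 2.3097

For X ~ Exponential(λ), the CDF is F(x) = 1 - e^(-λx).
The median m satisfies F(m) = 0.5:
1 - e^(-λm) = 0.5
e^(-λm) = 0.5
λm = ln(2)
m = ln(2) / λ

Given m = 0.3001:
λ = ln(2) / 0.3001 = 0.693147 / 0.3001 = 2.3097

Verification: ln(2) / 2.3097 = 0.3001 ✓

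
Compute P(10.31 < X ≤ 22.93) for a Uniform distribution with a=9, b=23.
0.901429

We have X ~ Uniform(a=9, b=23).

To find P(10.31 < X ≤ 22.93), we use:
P(10.31 < X ≤ 22.93) = P(X ≤ 22.93) - P(X ≤ 10.31)
                 = F(22.93) - F(10.31)
                 = 0.995000 - 0.093571
                 = 0.901429

So there's approximately a 90.1% chance that X falls in this range.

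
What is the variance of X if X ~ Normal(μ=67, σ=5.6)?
31.3600

We have X ~ Normal(μ=67, σ=5.6).

For a Normal distribution with μ=67, σ=5.6:
Var(X) = 31.3600

The variance measures the spread of the distribution around the mean.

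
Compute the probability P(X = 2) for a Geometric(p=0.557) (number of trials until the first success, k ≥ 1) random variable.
0.246751

We have X ~ Geometric(p=0.557) (number of trials until the first success, k ≥ 1).

For a Geometric distribution, the PMF gives us the probability of each outcome.

Using the PMF formula:
P(X = 2) = 0.246751

Rounded to 4 decimal places: 0.2468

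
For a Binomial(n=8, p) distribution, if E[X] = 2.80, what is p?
p = 0.35

For a Binomial(n, p) distribution:
E[X] = n × p

Given n = 8 and E[X] = 2.80:
2.80 = 8 × p
p = 2.80 / 8 = 0.35

Verification: Binomial(8, 0.35) has E[X] = 2.80 ✓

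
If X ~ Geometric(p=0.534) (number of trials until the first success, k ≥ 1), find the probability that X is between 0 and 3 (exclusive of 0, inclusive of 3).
0.898805

We have X ~ Geometric(p=0.534) (number of trials until the first success, k ≥ 1).

To find P(0 < X ≤ 3), we use:
P(0 < X ≤ 3) = P(X ≤ 3) - P(X ≤ 0)
                 = F(3) - F(0)
                 = 0.898805 - 0.000000
                 = 0.898805

So there's approximately a 89.9% chance that X falls in this range.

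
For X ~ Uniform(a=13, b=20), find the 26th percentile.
14.8200

We have X ~ Uniform(a=13, b=20).

We want to find x such that P(X ≤ x) = 0.26.

This is the 26th percentile, which means 26% of values fall below this point.

Using the inverse CDF (quantile function):
x = F⁻¹(0.26) = 14.8200

Verification: P(X ≤ 14.8200) = 0.26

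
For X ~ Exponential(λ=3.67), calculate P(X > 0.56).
0.128067

We have X ~ Exponential(λ=3.67).

P(X > 0.56) = 1 - P(X ≤ 0.56)
                = 1 - F(0.56)
                = 1 - 0.871933
                = 0.128067

So there's approximately a 12.8% chance that X exceeds 0.56.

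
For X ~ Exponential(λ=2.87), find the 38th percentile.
0.1666

We have X ~ Exponential(λ=2.87).

We want to find x such that P(X ≤ x) = 0.38.

This is the 38th percentile, which means 38% of values fall below this point.

Using the inverse CDF (quantile function):
x = F⁻¹(0.38) = 0.1666

Verification: P(X ≤ 0.1666) = 0.38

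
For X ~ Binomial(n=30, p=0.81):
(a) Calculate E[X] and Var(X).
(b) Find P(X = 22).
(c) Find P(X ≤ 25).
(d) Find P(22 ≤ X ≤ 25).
(a) E[X] = 24.3000, Var(X) = 4.6170
(b) P(X = 22) = 0.096399
(c) P(X ≤ 25) = 0.699291
(d) P(22 ≤ X ≤ 25) = 0.598938

We have X ~ Binomial(n=30, p=0.81).

(a) Moments:
E[X] = 24.3000
Var(X) = 4.6170
σ = √Var(X) = 2.1487

(b) Point probability using PMF:
P(X = 22) = 0.096399

(c) Cumulative probability using CDF:
P(X ≤ 25) = F(25) = 0.699291

(d) Range probability:
P(22 ≤ X ≤ 25) = P(X ≤ 25) - P(X ≤ 21)
                   = F(25) - F(21)
                   = 0.699291 - 0.100353
                   = 0.598938

This means approximately 59.9% of outcomes fall in the interval [22, 25].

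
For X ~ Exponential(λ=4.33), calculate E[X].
0.2309

We have X ~ Exponential(λ=4.33).

For an Exponential distribution with λ=4.33:
E[X] = 0.2309

This is the expected (average) value of X.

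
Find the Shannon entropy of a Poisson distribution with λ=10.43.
2.5828 nats

We have X ~ Poisson(λ=10.43).

The Shannon entropy measures the uncertainty or information content of the distribution.

For a Poisson distribution with λ=10.43:
H(X) = 2.5828 nats

(In bits, this would be 3.7263 bits.)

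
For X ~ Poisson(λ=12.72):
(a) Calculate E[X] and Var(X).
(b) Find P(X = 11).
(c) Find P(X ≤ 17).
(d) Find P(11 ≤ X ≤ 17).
(a) E[X] = 12.7200, Var(X) = 12.7200
(b) P(X = 11) = 0.105676
(c) P(X ≤ 17) = 0.905194
(d) P(11 ≤ X ≤ 17) = 0.628694

We have X ~ Poisson(λ=12.72).

(a) Moments:
E[X] = 12.7200
Var(X) = 12.7200
σ = √Var(X) = 3.5665

(b) Point probability using PMF:
P(X = 11) = 0.105676

(c) Cumulative probability using CDF:
P(X ≤ 17) = F(17) = 0.905194

(d) Range probability:
P(11 ≤ X ≤ 17) = P(X ≤ 17) - P(X ≤ 10)
                   = F(17) - F(10)
                   = 0.905194 - 0.276500
                   = 0.628694

This means approximately 62.9% of outcomes fall in the interval [11, 17].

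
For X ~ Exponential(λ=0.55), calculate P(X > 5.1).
0.060507

We have X ~ Exponential(λ=0.55).

P(X > 5.1) = 1 - P(X ≤ 5.1)
                = 1 - F(5.1)
                = 1 - 0.939493
                = 0.060507

So there's approximately a 6.1% chance that X exceeds 5.1.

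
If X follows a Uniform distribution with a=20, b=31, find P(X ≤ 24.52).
0.410909

We have X ~ Uniform(a=20, b=31).

The CDF gives us P(X ≤ k).

Using the CDF:
P(X ≤ 24.52) = 0.410909

This means there's approximately a 41.1% chance that X is at most 24.52.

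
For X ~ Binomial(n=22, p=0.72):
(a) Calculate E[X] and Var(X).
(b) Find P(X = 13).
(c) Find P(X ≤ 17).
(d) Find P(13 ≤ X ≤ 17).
(a) E[X] = 15.8400, Var(X) = 4.4352
(b) P(X = 13) = 0.073531
(c) P(X ≤ 17) = 0.780287
(d) P(13 ≤ X ≤ 17) = 0.719514

We have X ~ Binomial(n=22, p=0.72).

(a) Moments:
E[X] = 15.8400
Var(X) = 4.4352
σ = √Var(X) = 2.1060

(b) Point probability using PMF:
P(X = 13) = 0.073531

(c) Cumulative probability using CDF:
P(X ≤ 17) = F(17) = 0.780287

(d) Range probability:
P(13 ≤ X ≤ 17) = P(X ≤ 17) - P(X ≤ 12)
                   = F(17) - F(12)
                   = 0.780287 - 0.060773
                   = 0.719514

This means approximately 72.0% of outcomes fall in the interval [13, 17].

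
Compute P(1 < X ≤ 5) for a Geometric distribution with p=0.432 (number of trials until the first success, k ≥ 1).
0.508879

We have X ~ Geometric(p=0.432) (number of trials until the first success, k ≥ 1).

To find P(1 < X ≤ 5), we use:
P(1 < X ≤ 5) = P(X ≤ 5) - P(X ≤ 1)
                 = F(5) - F(1)
                 = 0.940879 - 0.432000
                 = 0.508879

So there's approximately a 50.9% chance that X falls in this range.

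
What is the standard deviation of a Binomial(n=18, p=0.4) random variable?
2.0785

We have X ~ Binomial(n=18, p=0.4).

For a Binomial distribution with n=18, p=0.4:
σ = √Var(X) = 2.0785

The standard deviation is the square root of the variance.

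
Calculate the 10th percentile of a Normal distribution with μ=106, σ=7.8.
96.0039

We have X ~ Normal(μ=106, σ=7.8).

We want to find x such that P(X ≤ x) = 0.1.

This is the 10th percentile, which means 10% of values fall below this point.

Using the inverse CDF (quantile function):
x = F⁻¹(0.1) = 96.0039

Verification: P(X ≤ 96.0039) = 0.1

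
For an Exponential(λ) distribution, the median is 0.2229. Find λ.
λ = 3.1097

For X ~ Exponential(λ), the CDF is F(x) = 1 - e^(-λx).
The median m satisfies F(m) = 0.5:
1 - e^(-λm) = 0.5
e^(-λm) = 0.5
λm = ln(2)
m = ln(2) / λ

Given m = 0.2229:
λ = ln(2) / 0.2229 = 0.693147 / 0.2229 = 3.1097

Verification: ln(2) / 3.1097 = 0.2229 ✓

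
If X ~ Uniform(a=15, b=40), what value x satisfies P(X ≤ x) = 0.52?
28.0000

We have X ~ Uniform(a=15, b=40).

We want to find x such that P(X ≤ x) = 0.52.

This is the 52nd percentile, which means 52% of values fall below this point.

Using the inverse CDF (quantile function):
x = F⁻¹(0.52) = 28.0000

Verification: P(X ≤ 28.0000) = 0.52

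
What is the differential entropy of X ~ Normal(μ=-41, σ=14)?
4.0580 nats

We have X ~ Normal(μ=-41, σ=14).

The differential entropy measures the uncertainty or information content of the distribution.

For a Normal distribution with μ=-41, σ=14:
h(X) = 4.0580 nats

(In bits, this would be 5.8545 bits.)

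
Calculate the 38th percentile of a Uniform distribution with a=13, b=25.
17.5600

We have X ~ Uniform(a=13, b=25).

We want to find x such that P(X ≤ x) = 0.38.

This is the 38th percentile, which means 38% of values fall below this point.

Using the inverse CDF (quantile function):
x = F⁻¹(0.38) = 17.5600

Verification: P(X ≤ 17.5600) = 0.38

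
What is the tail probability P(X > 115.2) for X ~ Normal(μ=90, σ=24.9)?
0.155758

We have X ~ Normal(μ=90, σ=24.9).

P(X > 115.2) = 1 - P(X ≤ 115.2)
                = 1 - F(115.2)
                = 1 - 0.844242
                = 0.155758

So there's approximately a 15.6% chance that X exceeds 115.2.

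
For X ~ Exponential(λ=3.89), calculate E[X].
0.2571

We have X ~ Exponential(λ=3.89).

For an Exponential distribution with λ=3.89:
E[X] = 0.2571

This is the expected (average) value of X.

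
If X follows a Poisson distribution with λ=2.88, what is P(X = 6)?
0.044489

We have X ~ Poisson(λ=2.88).

For a Poisson distribution, the PMF gives us the probability of each outcome.

Using the PMF formula:
P(X = 6) = 0.044489

Rounded to 4 decimal places: 0.0445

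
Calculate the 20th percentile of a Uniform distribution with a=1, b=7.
2.2000

We have X ~ Uniform(a=1, b=7).

We want to find x such that P(X ≤ x) = 0.2.

This is the 20th percentile, which means 20% of values fall below this point.

Using the inverse CDF (quantile function):
x = F⁻¹(0.2) = 2.2000

Verification: P(X ≤ 2.2000) = 0.2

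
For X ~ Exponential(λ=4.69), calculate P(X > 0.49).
0.100450

We have X ~ Exponential(λ=4.69).

P(X > 0.49) = 1 - P(X ≤ 0.49)
                = 1 - F(0.49)
                = 1 - 0.899550
                = 0.100450

So there's approximately a 10.0% chance that X exceeds 0.49.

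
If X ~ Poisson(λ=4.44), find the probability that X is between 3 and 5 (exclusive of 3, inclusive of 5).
0.360624

We have X ~ Poisson(λ=4.44).

To find P(3 < X ≤ 5), we use:
P(3 < X ≤ 5) = P(X ≤ 5) - P(X ≤ 3)
                 = F(5) - F(3)
                 = 0.713144 - 0.352520
                 = 0.360624

So there's approximately a 36.1% chance that X falls in this range.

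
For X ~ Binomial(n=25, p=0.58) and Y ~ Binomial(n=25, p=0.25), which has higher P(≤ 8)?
Y has higher probability (P(Y ≤ 8) = 0.8506 > P(X ≤ 8) = 0.0078)

Compute P(≤ 8) for each distribution:

X ~ Binomial(n=25, p=0.58):
P(X ≤ 8) = 0.0078

Y ~ Binomial(n=25, p=0.25):
P(Y ≤ 8) = 0.8506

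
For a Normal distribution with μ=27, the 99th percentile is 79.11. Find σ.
σ = 22.3999

For X ~ Normal(μ, σ), the p-th percentile satisfies x = μ + z_p × σ,
where z_p = Φ⁻¹(p) is the standard normal quantile.

Step 1: z_{0.99} = Φ⁻¹(0.99) = 2.3263

Step 2: Solve for σ:
79.11 = 27 + 2.3263 × σ
σ = (79.11 - 27) / 2.3263
σ = 52.11 / 2.3263
σ = 22.3999

Verification: μ + z × σ = 27 + 2.3263 × 22.3999 = 79.11 ✓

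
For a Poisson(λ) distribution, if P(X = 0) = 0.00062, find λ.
λ = 7.3858

For a Poisson(λ) distribution, the PMF at 0 is:
P(X = 0) = λ^0 e^(-λ) / 0! = e^(-λ)

Given P(X = 0) = 0.00062:
e^(-λ) = 0.00062
-λ = ln(0.00062)
λ = -ln(0.00062) = 7.3858

Verification: e^(-7.3858) = 0.00062 ✓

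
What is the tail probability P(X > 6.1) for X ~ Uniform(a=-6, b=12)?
0.327778

We have X ~ Uniform(a=-6, b=12).

P(X > 6.1) = 1 - P(X ≤ 6.1)
                = 1 - F(6.1)
                = 1 - 0.672222
                = 0.327778

So there's approximately a 32.8% chance that X exceeds 6.1.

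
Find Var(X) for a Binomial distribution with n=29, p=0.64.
6.6816

We have X ~ Binomial(n=29, p=0.64).

For a Binomial distribution with n=29, p=0.64:
Var(X) = 6.6816

The variance measures the spread of the distribution around the mean.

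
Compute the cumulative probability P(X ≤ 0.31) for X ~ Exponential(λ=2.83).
0.584096

We have X ~ Exponential(λ=2.83).

The CDF gives us P(X ≤ k).

Using the CDF:
P(X ≤ 0.31) = 0.584096

This means there's approximately a 58.4% chance that X is at most 0.31.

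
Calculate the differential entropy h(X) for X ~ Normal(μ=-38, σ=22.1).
4.5145 nats

We have X ~ Normal(μ=-38, σ=22.1).

The differential entropy measures the uncertainty or information content of the distribution.

For a Normal distribution with μ=-38, σ=22.1:
h(X) = 4.5145 nats

(In bits, this would be 6.5131 bits.)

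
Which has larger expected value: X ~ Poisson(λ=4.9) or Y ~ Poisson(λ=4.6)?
X has larger mean (4.9000 > 4.6000)

Compute the expected value for each distribution:

X ~ Poisson(λ=4.9):
E[X] = 4.9000

Y ~ Poisson(λ=4.6):
E[Y] = 4.6000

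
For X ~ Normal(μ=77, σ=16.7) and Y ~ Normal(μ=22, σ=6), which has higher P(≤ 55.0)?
Y has higher probability (P(Y ≤ 55.0) = 1.0000 > P(X ≤ 55.0) = 0.0939)

Compute P(≤ 55.0) for each distribution:

X ~ Normal(μ=77, σ=16.7):
P(X ≤ 55.0) = 0.0939

Y ~ Normal(μ=22, σ=6):
P(Y ≤ 55.0) = 1.0000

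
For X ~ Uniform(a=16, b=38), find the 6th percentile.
17.3200

We have X ~ Uniform(a=16, b=38).

We want to find x such that P(X ≤ x) = 0.06.

This is the 6th percentile, which means 6% of values fall below this point.

Using the inverse CDF (quantile function):
x = F⁻¹(0.06) = 17.3200

Verification: P(X ≤ 17.3200) = 0.06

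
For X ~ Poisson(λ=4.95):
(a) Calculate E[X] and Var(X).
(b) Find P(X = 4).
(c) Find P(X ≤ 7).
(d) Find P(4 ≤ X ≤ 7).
(a) E[X] = 4.9500, Var(X) = 4.9500
(b) P(X = 4) = 0.177195
(c) P(X ≤ 7) = 0.871798
(d) P(4 ≤ X ≤ 7) = 0.599683

We have X ~ Poisson(λ=4.95).

(a) Moments:
E[X] = 4.9500
Var(X) = 4.9500
σ = √Var(X) = 2.2249

(b) Point probability using PMF:
P(X = 4) = 0.177195

(c) Cumulative probability using CDF:
P(X ≤ 7) = F(7) = 0.871798

(d) Range probability:
P(4 ≤ X ≤ 7) = P(X ≤ 7) - P(X ≤ 3)
                   = F(7) - F(3)
                   = 0.871798 - 0.272115
                   = 0.599683

This means approximately 60.0% of outcomes fall in the interval [4, 7].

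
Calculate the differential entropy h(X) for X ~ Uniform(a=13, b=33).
2.9957 nats

We have X ~ Uniform(a=13, b=33).

The differential entropy measures the uncertainty or information content of the distribution.

For a Uniform distribution with a=13, b=33:
h(X) = 2.9957 nats

(In bits, this would be 4.3219 bits.)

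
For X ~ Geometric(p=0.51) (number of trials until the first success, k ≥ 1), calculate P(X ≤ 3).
0.882351

We have X ~ Geometric(p=0.51) (number of trials until the first success, k ≥ 1).

The CDF gives us P(X ≤ k).

Using the CDF:
P(X ≤ 3) = 0.882351

This means there's approximately a 88.2% chance that X is at most 3.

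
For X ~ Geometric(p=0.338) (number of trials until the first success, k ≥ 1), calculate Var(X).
5.7946

We have X ~ Geometric(p=0.338) (number of trials until the first success, k ≥ 1).

For a Geometric distribution with p=0.338 (number of trials until the first success, k ≥ 1):
Var(X) = 5.7946

The variance measures the spread of the distribution around the mean.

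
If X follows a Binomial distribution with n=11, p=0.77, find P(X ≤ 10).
0.943585

We have X ~ Binomial(n=11, p=0.77).

The CDF gives us P(X ≤ k).

Using the CDF:
P(X ≤ 10) = 0.943585

This means there's approximately a 94.4% chance that X is at most 10.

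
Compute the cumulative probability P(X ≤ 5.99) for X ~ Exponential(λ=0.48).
0.943595

We have X ~ Exponential(λ=0.48).

The CDF gives us P(X ≤ k).

Using the CDF:
P(X ≤ 5.99) = 0.943595

This means there's approximately a 94.4% chance that X is at most 5.99.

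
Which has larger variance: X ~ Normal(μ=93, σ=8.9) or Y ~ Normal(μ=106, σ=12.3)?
Y has larger variance (151.2900 > 79.2100)

Compute the variance for each distribution:

X ~ Normal(μ=93, σ=8.9):
Var(X) = 79.2100

Y ~ Normal(μ=106, σ=12.3):
Var(Y) = 151.2900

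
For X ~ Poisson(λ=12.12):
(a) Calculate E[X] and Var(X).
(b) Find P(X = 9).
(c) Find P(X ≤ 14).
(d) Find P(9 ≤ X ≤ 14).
(a) E[X] = 12.1200, Var(X) = 12.1200
(b) P(X = 9) = 0.084744
(c) P(X ≤ 14) = 0.761059
(d) P(9 ≤ X ≤ 14) = 0.613738

We have X ~ Poisson(λ=12.12).

(a) Moments:
E[X] = 12.1200
Var(X) = 12.1200
σ = √Var(X) = 3.4814

(b) Point probability using PMF:
P(X = 9) = 0.084744

(c) Cumulative probability using CDF:
P(X ≤ 14) = F(14) = 0.761059

(d) Range probability:
P(9 ≤ X ≤ 14) = P(X ≤ 14) - P(X ≤ 8)
                   = F(14) - F(8)
                   = 0.761059 - 0.147321
                   = 0.613738

This means approximately 61.4% of outcomes fall in the interval [9, 14].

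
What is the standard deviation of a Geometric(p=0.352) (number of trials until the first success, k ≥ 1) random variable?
2.2869

We have X ~ Geometric(p=0.352) (number of trials until the first success, k ≥ 1).

For a Geometric distribution with p=0.352 (number of trials until the first success, k ≥ 1):
σ = √Var(X) = 2.2869

The standard deviation is the square root of the variance.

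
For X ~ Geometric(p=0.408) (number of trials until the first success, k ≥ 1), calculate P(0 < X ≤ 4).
0.877175

We have X ~ Geometric(p=0.408) (number of trials until the first success, k ≥ 1).

To find P(0 < X ≤ 4), we use:
P(0 < X ≤ 4) = P(X ≤ 4) - P(X ≤ 0)
                 = F(4) - F(0)
                 = 0.877175 - 0.000000
                 = 0.877175

So there's approximately a 87.7% chance that X falls in this range.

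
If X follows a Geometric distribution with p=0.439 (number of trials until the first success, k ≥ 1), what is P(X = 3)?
0.138163

We have X ~ Geometric(p=0.439) (number of trials until the first success, k ≥ 1).

For a Geometric distribution, the PMF gives us the probability of each outcome.

Using the PMF formula:
P(X = 3) = 0.138163

Rounded to 4 decimal places: 0.1382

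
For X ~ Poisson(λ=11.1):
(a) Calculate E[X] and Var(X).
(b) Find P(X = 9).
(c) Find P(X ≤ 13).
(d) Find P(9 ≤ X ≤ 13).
(a) E[X] = 11.1000, Var(X) = 11.1000
(b) P(X = 9) = 0.106531
(c) P(X ≤ 13) = 0.771949
(d) P(9 ≤ X ≤ 13) = 0.548722

We have X ~ Poisson(λ=11.1).

(a) Moments:
E[X] = 11.1000
Var(X) = 11.1000
σ = √Var(X) = 3.3317

(b) Point probability using PMF:
P(X = 9) = 0.106531

(c) Cumulative probability using CDF:
P(X ≤ 13) = F(13) = 0.771949

(d) Range probability:
P(9 ≤ X ≤ 13) = P(X ≤ 13) - P(X ≤ 8)
                   = F(13) - F(8)
                   = 0.771949 - 0.223227
                   = 0.548722

This means approximately 54.9% of outcomes fall in the interval [9, 13].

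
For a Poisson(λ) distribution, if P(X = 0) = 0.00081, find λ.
λ = 7.1185

For a Poisson(λ) distribution, the PMF at 0 is:
P(X = 0) = λ^0 e^(-λ) / 0! = e^(-λ)

Given P(X = 0) = 0.00081:
e^(-λ) = 0.00081
-λ = ln(0.00081)
λ = -ln(0.00081) = 7.1185

Verification: e^(-7.1185) = 0.00081 ✓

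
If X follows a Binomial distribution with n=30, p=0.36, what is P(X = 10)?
0.146015

We have X ~ Binomial(n=30, p=0.36).

For a Binomial distribution, the PMF gives us the probability of each outcome.

Using the PMF formula:
P(X = 10) = 0.146015

Rounded to 4 decimal places: 0.1460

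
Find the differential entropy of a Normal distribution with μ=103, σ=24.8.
4.6298 nats

We have X ~ Normal(μ=103, σ=24.8).

The differential entropy measures the uncertainty or information content of the distribution.

For a Normal distribution with μ=103, σ=24.8:
h(X) = 4.6298 nats

(In bits, this would be 6.6794 bits.)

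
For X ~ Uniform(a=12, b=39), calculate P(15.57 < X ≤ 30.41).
0.549630

We have X ~ Uniform(a=12, b=39).

To find P(15.57 < X ≤ 30.41), we use:
P(15.57 < X ≤ 30.41) = P(X ≤ 30.41) - P(X ≤ 15.57)
                 = F(30.41) - F(15.57)
                 = 0.681852 - 0.132222
                 = 0.549630

So there's approximately a 55.0% chance that X falls in this range.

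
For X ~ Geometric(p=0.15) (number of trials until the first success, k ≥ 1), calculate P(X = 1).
0.150000

We have X ~ Geometric(p=0.15) (number of trials until the first success, k ≥ 1).

For a Geometric distribution, the PMF gives us the probability of each outcome.

Using the PMF formula:
P(X = 1) = 0.150000

Rounded to 4 decimal places: 0.1500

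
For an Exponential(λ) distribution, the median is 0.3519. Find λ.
λ = 1.9697

For X ~ Exponential(λ), the CDF is F(x) = 1 - e^(-λx).
The median m satisfies F(m) = 0.5:
1 - e^(-λm) = 0.5
e^(-λm) = 0.5
λm = ln(2)
m = ln(2) / λ

Given m = 0.3519:
λ = ln(2) / 0.3519 = 0.693147 / 0.3519 = 1.9697

Verification: ln(2) / 1.9697 = 0.3519 ✓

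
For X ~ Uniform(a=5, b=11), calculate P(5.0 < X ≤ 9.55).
0.758333

We have X ~ Uniform(a=5, b=11).

To find P(5.0 < X ≤ 9.55), we use:
P(5.0 < X ≤ 9.55) = P(X ≤ 9.55) - P(X ≤ 5.0)
                 = F(9.55) - F(5.0)
                 = 0.758333 - 0.000000
                 = 0.758333

So there's approximately a 75.8% chance that X falls in this range.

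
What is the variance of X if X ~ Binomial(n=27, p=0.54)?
6.7068

We have X ~ Binomial(n=27, p=0.54).

For a Binomial distribution with n=27, p=0.54:
Var(X) = 6.7068

The variance measures the spread of the distribution around the mean.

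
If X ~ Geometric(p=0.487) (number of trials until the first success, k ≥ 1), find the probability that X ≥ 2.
0.513000

We have X ~ Geometric(p=0.487) (number of trials until the first success, k ≥ 1).

For discrete distributions, P(X ≥ 2) = 1 - P(X ≤ 1).

P(X ≤ 1) = 0.487000
P(X ≥ 2) = 1 - 0.487000 = 0.513000

So there's approximately a 51.3% chance that X is at least 2.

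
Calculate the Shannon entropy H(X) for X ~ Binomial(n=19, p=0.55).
2.1925 nats

We have X ~ Binomial(n=19, p=0.55).

The Shannon entropy measures the uncertainty or information content of the distribution.

For a Binomial distribution with n=19, p=0.55:
H(X) = 2.1925 nats

(In bits, this would be 3.1631 bits.)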